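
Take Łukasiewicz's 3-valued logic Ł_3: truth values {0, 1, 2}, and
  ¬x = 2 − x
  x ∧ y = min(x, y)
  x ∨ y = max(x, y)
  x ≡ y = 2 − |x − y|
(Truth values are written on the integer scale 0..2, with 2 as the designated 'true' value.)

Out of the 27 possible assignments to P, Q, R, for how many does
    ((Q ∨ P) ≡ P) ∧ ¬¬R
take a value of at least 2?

value 2: 6 assignments (counts)
value 1: 10 assignments
value 0: 11 assignments
So 6 of the 27 assignments meet the threshold.

6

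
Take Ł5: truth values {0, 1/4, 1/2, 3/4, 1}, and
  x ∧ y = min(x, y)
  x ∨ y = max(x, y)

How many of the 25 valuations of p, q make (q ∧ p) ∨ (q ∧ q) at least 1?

5

value 1: 5 assignments (counts)
value 3/4: 5 assignments
value 1/2: 5 assignments
value 1/4: 5 assignments
value 0: 5 assignments
So 5 of the 25 assignments meet the threshold.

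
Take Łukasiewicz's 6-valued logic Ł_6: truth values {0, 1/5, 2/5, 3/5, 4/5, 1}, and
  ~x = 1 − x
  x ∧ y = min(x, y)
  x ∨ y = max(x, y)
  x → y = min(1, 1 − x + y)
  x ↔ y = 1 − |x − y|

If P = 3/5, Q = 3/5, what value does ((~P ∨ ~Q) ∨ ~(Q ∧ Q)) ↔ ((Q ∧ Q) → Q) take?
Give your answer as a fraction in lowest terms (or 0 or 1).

2/5

~P = ~3/5 = 2/5
~Q = ~3/5 = 2/5
~P ∨ ~Q = 2/5 ∨ 2/5 = 2/5
Q ∧ Q = 3/5 ∧ 3/5 = 3/5
~(Q ∧ Q) = ~3/5 = 2/5
(~P ∨ ~Q) ∨ ~(Q ∧ Q) = 2/5 ∨ 2/5 = 2/5
Q ∧ Q = 3/5 ∧ 3/5 = 3/5
(Q ∧ Q) → Q = 3/5 → 3/5 = 1
((~P ∨ ~Q) ∨ ~(Q ∧ Q)) ↔ ((Q ∧ Q) → Q) = 2/5 ↔ 1 = 2/5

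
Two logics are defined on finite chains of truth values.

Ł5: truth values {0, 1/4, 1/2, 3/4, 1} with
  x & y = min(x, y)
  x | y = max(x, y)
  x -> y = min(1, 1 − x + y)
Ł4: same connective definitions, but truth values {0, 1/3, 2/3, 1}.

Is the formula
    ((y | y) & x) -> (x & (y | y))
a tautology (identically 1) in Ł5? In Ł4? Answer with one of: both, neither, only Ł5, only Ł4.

In Ł5: every assignment gives 1 — tautology.
In Ł4: every assignment gives 1 — tautology.

both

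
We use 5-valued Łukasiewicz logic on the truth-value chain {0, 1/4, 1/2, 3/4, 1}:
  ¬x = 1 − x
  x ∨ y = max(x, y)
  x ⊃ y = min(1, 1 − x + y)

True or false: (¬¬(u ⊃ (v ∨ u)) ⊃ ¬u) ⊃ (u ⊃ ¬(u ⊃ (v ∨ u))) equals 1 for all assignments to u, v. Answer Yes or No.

At u = 1/2, v = 0, for instance:
v ∨ u = 0 ∨ 1/2 = 1/2
u ⊃ (v ∨ u) = 1/2 ⊃ 1/2 = 1
¬(u ⊃ (v ∨ u)) = ¬1 = 0
¬¬(u ⊃ (v ∨ u)) = ¬0 = 1
¬u = ¬1/2 = 1/2
¬¬(u ⊃ (v ∨ u)) ⊃ ¬u = 1 ⊃ 1/2 = 1/2
u ⊃ ¬(u ⊃ (v ∨ u)) = 1/2 ⊃ 0 = 1/2
(¬¬(u ⊃ (v ∨ u)) ⊃ ¬u) ⊃ (u ⊃ ¬(u ⊃ (v ∨ u))) = 1/2 ⊃ 1/2 = 1
and checking the remaining 24 assignments likewise gives ≥ 1 in every case.

Yes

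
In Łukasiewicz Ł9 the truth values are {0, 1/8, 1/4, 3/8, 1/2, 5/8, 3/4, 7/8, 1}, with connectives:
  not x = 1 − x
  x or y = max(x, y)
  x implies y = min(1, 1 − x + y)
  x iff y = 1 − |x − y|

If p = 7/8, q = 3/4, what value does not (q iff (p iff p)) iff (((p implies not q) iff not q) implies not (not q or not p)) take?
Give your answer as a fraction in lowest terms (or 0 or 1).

3/8

p iff p = 7/8 iff 7/8 = 1
q iff (p iff p) = 3/4 iff 1 = 3/4
not (q iff (p iff p)) = not 3/4 = 1/4
not q = not 3/4 = 1/4
p implies not q = 7/8 implies 1/4 = 3/8
not q = not 3/4 = 1/4
(p implies not q) iff not q = 3/8 iff 1/4 = 7/8
not q = not 3/4 = 1/4
not p = not 7/8 = 1/8
not q or not p = 1/4 or 1/8 = 1/4
not (not q or not p) = not 1/4 = 3/4
((p implies not q) iff not q) implies not (not q or not p) = 7/8 implies 3/4 = 7/8
not (q iff (p iff p)) iff (((p implies not q) iff not q) implies not (not q or not p)) = 1/4 iff 7/8 = 3/8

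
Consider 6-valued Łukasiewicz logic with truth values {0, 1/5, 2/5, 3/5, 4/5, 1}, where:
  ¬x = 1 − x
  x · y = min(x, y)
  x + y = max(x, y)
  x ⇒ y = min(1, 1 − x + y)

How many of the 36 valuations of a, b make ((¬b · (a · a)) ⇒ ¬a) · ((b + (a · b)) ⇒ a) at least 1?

value 1: 9 assignments (counts)
value 4/5: 10 assignments
value 3/5: 6 assignments
value 2/5: 6 assignments
value 1/5: 3 assignments
value 0: 2 assignments
So 9 of the 36 assignments meet the threshold.

9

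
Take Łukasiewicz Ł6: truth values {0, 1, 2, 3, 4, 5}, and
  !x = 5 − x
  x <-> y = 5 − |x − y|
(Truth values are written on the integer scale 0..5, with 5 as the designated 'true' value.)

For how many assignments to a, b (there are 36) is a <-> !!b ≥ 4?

16

value 5: 6 assignments (counts)
value 4: 10 assignments (counts)
value 3: 8 assignments
value 2: 6 assignments
value 1: 4 assignments
value 0: 2 assignments
So 16 of the 36 assignments meet the threshold.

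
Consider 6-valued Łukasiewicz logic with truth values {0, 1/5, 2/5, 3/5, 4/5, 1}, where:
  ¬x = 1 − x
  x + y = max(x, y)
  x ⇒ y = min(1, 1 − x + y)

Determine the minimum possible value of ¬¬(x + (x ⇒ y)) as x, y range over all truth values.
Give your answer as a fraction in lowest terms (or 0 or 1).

3/5

Take x = 2/5, y = 0:
x ⇒ y = 2/5 ⇒ 0 = 3/5
x + (x ⇒ y) = 2/5 + 3/5 = 3/5
¬(x + (x ⇒ y)) = ¬3/5 = 2/5
¬¬(x + (x ⇒ y)) = ¬2/5 = 3/5
No assignment yields a value below 3/5, so this is the minimum.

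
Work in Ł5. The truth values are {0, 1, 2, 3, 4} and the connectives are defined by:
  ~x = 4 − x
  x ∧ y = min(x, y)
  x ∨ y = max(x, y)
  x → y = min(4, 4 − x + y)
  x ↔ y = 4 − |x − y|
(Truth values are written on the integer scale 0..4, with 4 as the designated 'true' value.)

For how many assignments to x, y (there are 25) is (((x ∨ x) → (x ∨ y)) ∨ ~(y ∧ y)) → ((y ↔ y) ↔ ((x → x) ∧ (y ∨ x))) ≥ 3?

16

value 4: 9 assignments (counts)
value 3: 7 assignments (counts)
value 2: 5 assignments
value 1: 3 assignments
value 0: 1 assignment
So 16 of the 25 assignments meet the threshold.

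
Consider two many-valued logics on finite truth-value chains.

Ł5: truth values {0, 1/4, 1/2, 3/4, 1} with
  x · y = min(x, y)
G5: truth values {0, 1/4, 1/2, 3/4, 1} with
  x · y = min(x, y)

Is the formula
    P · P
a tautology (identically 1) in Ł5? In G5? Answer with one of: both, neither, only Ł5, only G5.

In Ł5: at P = 0 the value is 0 — not a tautology.
In G5: at P = 0 the value is 0 — not a tautology.

neither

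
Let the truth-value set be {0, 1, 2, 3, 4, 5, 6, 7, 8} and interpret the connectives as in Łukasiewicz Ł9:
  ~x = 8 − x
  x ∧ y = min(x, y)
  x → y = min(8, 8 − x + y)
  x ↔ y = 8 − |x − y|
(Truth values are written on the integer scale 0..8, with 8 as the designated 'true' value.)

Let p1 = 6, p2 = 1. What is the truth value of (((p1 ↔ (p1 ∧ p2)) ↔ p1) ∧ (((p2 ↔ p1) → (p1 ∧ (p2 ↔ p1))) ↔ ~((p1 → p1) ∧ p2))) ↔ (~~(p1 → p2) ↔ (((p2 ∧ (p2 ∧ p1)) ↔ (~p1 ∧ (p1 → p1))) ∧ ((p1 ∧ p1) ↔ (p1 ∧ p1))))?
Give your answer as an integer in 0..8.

p1 ∧ p2 = 6 ∧ 1 = 1
p1 ↔ (p1 ∧ p2) = 6 ↔ 1 = 3
(p1 ↔ (p1 ∧ p2)) ↔ p1 = 3 ↔ 6 = 5
p2 ↔ p1 = 1 ↔ 6 = 3
p2 ↔ p1 = 1 ↔ 6 = 3
p1 ∧ (p2 ↔ p1) = 6 ∧ 3 = 3
(p2 ↔ p1) → (p1 ∧ (p2 ↔ p1)) = 3 → 3 = 8
p1 → p1 = 6 → 6 = 8
(p1 → p1) ∧ p2 = 8 ∧ 1 = 1
~((p1 → p1) ∧ p2) = ~1 = 7
((p2 ↔ p1) → (p1 ∧ (p2 ↔ p1))) ↔ ~((p1 → p1) ∧ p2) = 8 ↔ 7 = 7
((p1 ↔ (p1 ∧ p2)) ↔ p1) ∧ (((p2 ↔ p1) → (p1 ∧ (p2 ↔ p1))) ↔ ~((p1 → p1) ∧ p2)) = 5 ∧ 7 = 5
p1 → p2 = 6 → 1 = 3
~(p1 → p2) = ~3 = 5
~~(p1 → p2) = ~5 = 3
p2 ∧ p1 = 1 ∧ 6 = 1
p2 ∧ (p2 ∧ p1) = 1 ∧ 1 = 1
~p1 = ~6 = 2
p1 → p1 = 6 → 6 = 8
~p1 ∧ (p1 → p1) = 2 ∧ 8 = 2
(p2 ∧ (p2 ∧ p1)) ↔ (~p1 ∧ (p1 → p1)) = 1 ↔ 2 = 7
p1 ∧ p1 = 6 ∧ 6 = 6
p1 ∧ p1 = 6 ∧ 6 = 6
(p1 ∧ p1) ↔ (p1 ∧ p1) = 6 ↔ 6 = 8
((p2 ∧ (p2 ∧ p1)) ↔ (~p1 ∧ (p1 → p1))) ∧ ((p1 ∧ p1) ↔ (p1 ∧ p1)) = 7 ∧ 8 = 7
~~(p1 → p2) ↔ (((p2 ∧ (p2 ∧ p1)) ↔ (~p1 ∧ (p1 → p1))) ∧ ((p1 ∧ p1) ↔ (p1 ∧ p1))) = 3 ↔ 7 = 4
(((p1 ↔ (p1 ∧ p2)) ↔ p1) ∧ (((p2 ↔ p1) → (p1 ∧ (p2 ↔ p1))) ↔ ~((p1 → p1) ∧ p2))) ↔ (~~(p1 → p2) ↔ (((p2 ∧ (p2 ∧ p1)) ↔ (~p1 ∧ (p1 → p1))) ∧ ((p1 ∧ p1) ↔ (p1 ∧ p1)))) = 5 ↔ 4 = 7

7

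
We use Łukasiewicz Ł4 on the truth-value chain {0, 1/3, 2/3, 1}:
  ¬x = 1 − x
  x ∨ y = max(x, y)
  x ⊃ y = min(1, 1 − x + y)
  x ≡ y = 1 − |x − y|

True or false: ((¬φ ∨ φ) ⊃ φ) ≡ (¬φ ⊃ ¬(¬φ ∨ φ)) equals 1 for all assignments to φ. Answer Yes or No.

Yes

φ = 0 ↦ 1
φ = 1/3 ↦ 1
φ = 2/3 ↦ 1
φ = 1 ↦ 1
Every assignment gives a value ≥ 1.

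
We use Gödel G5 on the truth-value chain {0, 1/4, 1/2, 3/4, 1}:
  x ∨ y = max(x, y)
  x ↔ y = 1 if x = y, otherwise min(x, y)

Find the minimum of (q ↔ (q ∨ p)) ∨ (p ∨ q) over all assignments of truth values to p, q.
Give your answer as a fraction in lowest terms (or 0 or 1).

Take p = 1/4, q = 0:
q ∨ p = 0 ∨ 1/4 = 1/4
q ↔ (q ∨ p) = 0 ↔ 1/4 = 0
p ∨ q = 1/4 ∨ 0 = 1/4
(q ↔ (q ∨ p)) ∨ (p ∨ q) = 0 ∨ 1/4 = 1/4
No assignment yields a value below 1/4, so this is the minimum.

1/4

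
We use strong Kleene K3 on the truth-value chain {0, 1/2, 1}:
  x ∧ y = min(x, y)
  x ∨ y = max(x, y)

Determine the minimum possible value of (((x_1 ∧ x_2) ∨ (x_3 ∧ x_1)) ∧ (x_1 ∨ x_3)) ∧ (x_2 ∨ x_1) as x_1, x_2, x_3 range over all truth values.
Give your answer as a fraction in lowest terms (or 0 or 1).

0

Take x_1 = 0, x_2 = 0, x_3 = 0:
x_1 ∧ x_2 = 0 ∧ 0 = 0
x_3 ∧ x_1 = 0 ∧ 0 = 0
(x_1 ∧ x_2) ∨ (x_3 ∧ x_1) = 0 ∨ 0 = 0
x_1 ∨ x_3 = 0 ∨ 0 = 0
((x_1 ∧ x_2) ∨ (x_3 ∧ x_1)) ∧ (x_1 ∨ x_3) = 0 ∧ 0 = 0
x_2 ∨ x_1 = 0 ∨ 0 = 0
(((x_1 ∧ x_2) ∨ (x_3 ∧ x_1)) ∧ (x_1 ∨ x_3)) ∧ (x_2 ∨ x_1) = 0 ∧ 0 = 0
No assignment yields a value below 0, so this is the minimum.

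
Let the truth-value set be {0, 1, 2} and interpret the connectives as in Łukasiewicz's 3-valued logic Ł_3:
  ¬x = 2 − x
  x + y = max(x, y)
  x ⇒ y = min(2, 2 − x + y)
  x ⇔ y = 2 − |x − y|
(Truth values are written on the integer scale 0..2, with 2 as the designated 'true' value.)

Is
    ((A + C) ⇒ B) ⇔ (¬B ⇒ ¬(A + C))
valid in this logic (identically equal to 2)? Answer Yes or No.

At A = 0, B = 0, C = 1, for instance:
A + C = 0 + 1 = 1
(A + C) ⇒ B = 1 ⇒ 0 = 1
¬B = ¬0 = 2
¬(A + C) = ¬1 = 1
¬B ⇒ ¬(A + C) = 2 ⇒ 1 = 1
((A + C) ⇒ B) ⇔ (¬B ⇒ ¬(A + C)) = 1 ⇔ 1 = 2
and checking the remaining 26 assignments likewise gives ≥ 2 in every case.

Yes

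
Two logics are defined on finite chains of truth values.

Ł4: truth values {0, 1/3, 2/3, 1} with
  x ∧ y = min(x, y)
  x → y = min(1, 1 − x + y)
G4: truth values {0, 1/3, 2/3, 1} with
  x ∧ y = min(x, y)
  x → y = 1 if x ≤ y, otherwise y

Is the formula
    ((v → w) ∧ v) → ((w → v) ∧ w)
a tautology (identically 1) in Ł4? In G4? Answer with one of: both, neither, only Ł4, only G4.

In Ł4: at v = 1/3, w = 0 the value is 2/3 — not a tautology.
In G4: every assignment gives 1 — tautology.

only G4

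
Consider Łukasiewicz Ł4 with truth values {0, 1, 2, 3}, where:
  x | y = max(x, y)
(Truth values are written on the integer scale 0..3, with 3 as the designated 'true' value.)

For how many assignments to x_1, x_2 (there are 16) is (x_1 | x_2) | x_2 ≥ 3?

x_1 = 0, x_2 = 0 ↦ 0  <
x_1 = 0, x_2 = 1 ↦ 1  <
x_1 = 0, x_2 = 2 ↦ 2  <
x_1 = 0, x_2 = 3 ↦ 3  ≥
x_1 = 1, x_2 = 0 ↦ 1  <
x_1 = 1, x_2 = 1 ↦ 1  <
x_1 = 1, x_2 = 2 ↦ 2  <
x_1 = 1, x_2 = 3 ↦ 3  ≥
x_1 = 2, x_2 = 0 ↦ 2  <
x_1 = 2, x_2 = 1 ↦ 2  <
x_1 = 2, x_2 = 2 ↦ 2  <
x_1 = 2, x_2 = 3 ↦ 3  ≥
x_1 = 3, x_2 = 0 ↦ 3  ≥
x_1 = 3, x_2 = 1 ↦ 3  ≥
x_1 = 3, x_2 = 2 ↦ 3  ≥
x_1 = 3, x_2 = 3 ↦ 3  ≥
So 7 of the 16 assignments meet the threshold.

7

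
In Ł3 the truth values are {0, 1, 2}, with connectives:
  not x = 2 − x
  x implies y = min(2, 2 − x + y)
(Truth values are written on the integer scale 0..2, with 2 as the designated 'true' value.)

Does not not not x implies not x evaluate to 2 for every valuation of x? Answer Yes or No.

Yes

x = 0 ↦ 2
x = 1 ↦ 2
x = 2 ↦ 2
Every assignment gives a value ≥ 2.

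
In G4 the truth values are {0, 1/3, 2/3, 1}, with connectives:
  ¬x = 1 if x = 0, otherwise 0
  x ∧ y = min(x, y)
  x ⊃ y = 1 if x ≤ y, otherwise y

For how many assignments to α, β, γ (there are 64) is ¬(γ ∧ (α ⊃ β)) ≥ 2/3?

value 1: 25 assignments (counts)
value 0: 39 assignments
So 25 of the 64 assignments meet the threshold.

25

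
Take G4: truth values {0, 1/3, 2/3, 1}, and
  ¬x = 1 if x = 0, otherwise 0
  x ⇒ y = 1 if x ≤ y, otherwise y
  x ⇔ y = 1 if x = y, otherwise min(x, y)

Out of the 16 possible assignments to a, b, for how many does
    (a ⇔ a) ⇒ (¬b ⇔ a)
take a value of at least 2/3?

5

a = 0, b = 0 ↦ 0  <
a = 0, b = 1/3 ↦ 1  ≥
a = 0, b = 2/3 ↦ 1  ≥
a = 0, b = 1 ↦ 1  ≥
a = 1/3, b = 0 ↦ 1/3  <
a = 1/3, b = 1/3 ↦ 0  <
a = 1/3, b = 2/3 ↦ 0  <
a = 1/3, b = 1 ↦ 0  <
a = 2/3, b = 0 ↦ 2/3  ≥
a = 2/3, b = 1/3 ↦ 0  <
a = 2/3, b = 2/3 ↦ 0  <
a = 2/3, b = 1 ↦ 0  <
a = 1, b = 0 ↦ 1  ≥
a = 1, b = 1/3 ↦ 0  <
a = 1, b = 2/3 ↦ 0  <
a = 1, b = 1 ↦ 0  <
So 5 of the 16 assignments meet the threshold.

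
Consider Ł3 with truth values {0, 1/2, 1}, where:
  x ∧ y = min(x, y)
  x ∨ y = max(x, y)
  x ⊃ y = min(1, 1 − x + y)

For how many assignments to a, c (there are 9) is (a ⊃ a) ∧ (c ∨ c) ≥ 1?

a = 0, c = 0 ↦ 0  <
a = 0, c = 1/2 ↦ 1/2  <
a = 0, c = 1 ↦ 1  ≥
a = 1/2, c = 0 ↦ 0  <
a = 1/2, c = 1/2 ↦ 1/2  <
a = 1/2, c = 1 ↦ 1  ≥
a = 1, c = 0 ↦ 0  <
a = 1, c = 1/2 ↦ 1/2  <
a = 1, c = 1 ↦ 1  ≥
So 3 of the 9 assignments meet the threshold.

3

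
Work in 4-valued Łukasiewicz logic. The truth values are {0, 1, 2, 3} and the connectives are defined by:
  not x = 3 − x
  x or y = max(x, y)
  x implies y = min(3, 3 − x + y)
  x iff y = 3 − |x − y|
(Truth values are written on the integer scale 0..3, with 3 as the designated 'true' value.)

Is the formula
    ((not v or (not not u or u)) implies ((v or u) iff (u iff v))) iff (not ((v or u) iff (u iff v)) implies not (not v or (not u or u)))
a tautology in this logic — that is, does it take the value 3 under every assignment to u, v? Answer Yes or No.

Counterexample: take u = 0, v = 1.
not v = not 1 = 2
not u = not 0 = 3
not not u = not 3 = 0
not not u or u = 0 or 0 = 0
not v or (not not u or u) = 2 or 0 = 2
v or u = 1 or 0 = 1
u iff v = 0 iff 1 = 2
(v or u) iff (u iff v) = 1 iff 2 = 2
(not v or (not not u or u)) implies ((v or u) iff (u iff v)) = 2 implies 2 = 3
v or u = 1 or 0 = 1
u iff v = 0 iff 1 = 2
(v or u) iff (u iff v) = 1 iff 2 = 2
not ((v or u) iff (u iff v)) = not 2 = 1
not v = not 1 = 2
not u = not 0 = 3
not u or u = 3 or 0 = 3
not v or (not u or u) = 2 or 3 = 3
not (not v or (not u or u)) = not 3 = 0
not ((v or u) iff (u iff v)) implies not (not v or (not u or u)) = 1 implies 0 = 2
((not v or (not not u or u)) implies ((v or u) iff (u iff v))) iff (not ((v or u) iff (u iff v)) implies not (not v or (not u or u))) = 3 iff 2 = 2
This gives 2 ≠ 3.

No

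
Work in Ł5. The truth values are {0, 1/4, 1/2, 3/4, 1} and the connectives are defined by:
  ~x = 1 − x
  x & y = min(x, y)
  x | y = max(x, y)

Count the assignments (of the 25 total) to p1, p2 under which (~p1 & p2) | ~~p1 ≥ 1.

6

value 1: 6 assignments (counts)
value 3/4: 8 assignments
value 1/2: 7 assignments
value 1/4: 3 assignments
value 0: 1 assignment
So 6 of the 25 assignments meet the threshold.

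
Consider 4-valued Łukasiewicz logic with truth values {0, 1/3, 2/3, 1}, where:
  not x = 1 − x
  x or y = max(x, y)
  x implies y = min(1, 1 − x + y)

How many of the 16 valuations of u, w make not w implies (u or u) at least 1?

u = 0, w = 0 ↦ 0  <
u = 0, w = 1/3 ↦ 1/3  <
u = 0, w = 2/3 ↦ 2/3  <
u = 0, w = 1 ↦ 1  ≥
u = 1/3, w = 0 ↦ 1/3  <
u = 1/3, w = 1/3 ↦ 2/3  <
u = 1/3, w = 2/3 ↦ 1  ≥
u = 1/3, w = 1 ↦ 1  ≥
u = 2/3, w = 0 ↦ 2/3  <
u = 2/3, w = 1/3 ↦ 1  ≥
u = 2/3, w = 2/3 ↦ 1  ≥
u = 2/3, w = 1 ↦ 1  ≥
u = 1, w = 0 ↦ 1  ≥
u = 1, w = 1/3 ↦ 1  ≥
u = 1, w = 2/3 ↦ 1  ≥
u = 1, w = 1 ↦ 1  ≥
So 10 of the 16 assignments meet the threshold.

10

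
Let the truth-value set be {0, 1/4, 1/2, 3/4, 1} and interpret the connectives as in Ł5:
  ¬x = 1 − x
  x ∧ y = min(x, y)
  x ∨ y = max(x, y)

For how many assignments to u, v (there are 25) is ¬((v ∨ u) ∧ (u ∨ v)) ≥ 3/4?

value 1: 1 assignment (counts)
value 3/4: 3 assignments (counts)
value 1/2: 5 assignments
value 1/4: 7 assignments
value 0: 9 assignments
So 4 of the 25 assignments meet the threshold.

4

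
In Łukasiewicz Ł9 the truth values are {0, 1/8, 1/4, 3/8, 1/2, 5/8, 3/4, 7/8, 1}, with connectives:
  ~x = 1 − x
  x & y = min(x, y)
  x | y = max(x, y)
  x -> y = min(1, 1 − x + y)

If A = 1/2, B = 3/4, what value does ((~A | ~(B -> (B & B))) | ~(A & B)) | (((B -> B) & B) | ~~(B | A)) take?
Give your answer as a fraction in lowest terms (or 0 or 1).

~A = ~1/2 = 1/2
B & B = 3/4 & 3/4 = 3/4
B -> (B & B) = 3/4 -> 3/4 = 1
~(B -> (B & B)) = ~1 = 0
~A | ~(B -> (B & B)) = 1/2 | 0 = 1/2
A & B = 1/2 & 3/4 = 1/2
~(A & B) = ~1/2 = 1/2
(~A | ~(B -> (B & B))) | ~(A & B) = 1/2 | 1/2 = 1/2
B -> B = 3/4 -> 3/4 = 1
(B -> B) & B = 1 & 3/4 = 3/4
B | A = 3/4 | 1/2 = 3/4
~(B | A) = ~3/4 = 1/4
~~(B | A) = ~1/4 = 3/4
((B -> B) & B) | ~~(B | A) = 3/4 | 3/4 = 3/4
((~A | ~(B -> (B & B))) | ~(A & B)) | (((B -> B) & B) | ~~(B | A)) = 1/2 | 3/4 = 3/4

3/4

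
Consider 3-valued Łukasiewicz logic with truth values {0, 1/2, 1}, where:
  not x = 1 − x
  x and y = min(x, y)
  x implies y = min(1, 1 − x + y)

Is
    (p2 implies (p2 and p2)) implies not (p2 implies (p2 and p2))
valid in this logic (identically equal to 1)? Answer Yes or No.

Counterexample: take p2 = 0.
p2 and p2 = 0 and 0 = 0
p2 implies (p2 and p2) = 0 implies 0 = 1
p2 and p2 = 0 and 0 = 0
p2 implies (p2 and p2) = 0 implies 0 = 1
not (p2 implies (p2 and p2)) = not 1 = 0
(p2 implies (p2 and p2)) implies not (p2 implies (p2 and p2)) = 1 implies 0 = 0
This gives 0 ≠ 1.

No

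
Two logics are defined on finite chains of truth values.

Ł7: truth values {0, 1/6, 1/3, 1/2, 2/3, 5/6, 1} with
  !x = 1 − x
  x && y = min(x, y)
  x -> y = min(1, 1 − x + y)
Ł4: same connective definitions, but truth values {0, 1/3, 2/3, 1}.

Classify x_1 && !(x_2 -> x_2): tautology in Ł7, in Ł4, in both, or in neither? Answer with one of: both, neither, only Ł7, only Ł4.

In Ł7: at x_1 = 0, x_2 = 0 the value is 0 — not a tautology.
In Ł4: at x_1 = 0, x_2 = 0 the value is 0 — not a tautology.

neither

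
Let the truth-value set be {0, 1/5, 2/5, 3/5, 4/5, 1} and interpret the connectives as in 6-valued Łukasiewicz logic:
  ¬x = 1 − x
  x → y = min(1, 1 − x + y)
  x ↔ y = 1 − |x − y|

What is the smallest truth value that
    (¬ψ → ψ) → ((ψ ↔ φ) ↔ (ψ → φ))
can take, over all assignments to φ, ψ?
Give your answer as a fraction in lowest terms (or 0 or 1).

Take φ = 1, ψ = 2/5:
¬ψ = ¬2/5 = 3/5
¬ψ → ψ = 3/5 → 2/5 = 4/5
ψ ↔ φ = 2/5 ↔ 1 = 2/5
ψ → φ = 2/5 → 1 = 1
(ψ ↔ φ) ↔ (ψ → φ) = 2/5 ↔ 1 = 2/5
(¬ψ → ψ) → ((ψ ↔ φ) ↔ (ψ → φ)) = 4/5 → 2/5 = 3/5
No assignment yields a value below 3/5, so this is the minimum.

3/5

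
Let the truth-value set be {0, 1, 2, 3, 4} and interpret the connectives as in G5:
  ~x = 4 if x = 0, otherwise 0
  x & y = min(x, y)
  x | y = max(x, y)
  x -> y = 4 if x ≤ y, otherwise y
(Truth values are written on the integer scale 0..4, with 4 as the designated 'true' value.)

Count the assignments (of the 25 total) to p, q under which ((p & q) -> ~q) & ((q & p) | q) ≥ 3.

2

value 4: 1 assignment (counts)
value 3: 1 assignment (counts)
value 2: 1 assignment
value 1: 1 assignment
value 0: 21 assignments
So 2 of the 25 assignments meet the threshold.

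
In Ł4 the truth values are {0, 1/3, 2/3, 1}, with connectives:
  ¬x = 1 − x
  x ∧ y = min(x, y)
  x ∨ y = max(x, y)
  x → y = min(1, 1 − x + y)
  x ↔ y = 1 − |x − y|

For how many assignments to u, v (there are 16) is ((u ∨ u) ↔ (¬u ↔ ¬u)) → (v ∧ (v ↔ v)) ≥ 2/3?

13

u = 0, v = 0 ↦ 1  ≥
u = 0, v = 1/3 ↦ 1  ≥
u = 0, v = 2/3 ↦ 1  ≥
u = 0, v = 1 ↦ 1  ≥
u = 1/3, v = 0 ↦ 2/3  ≥
u = 1/3, v = 1/3 ↦ 1  ≥
u = 1/3, v = 2/3 ↦ 1  ≥
u = 1/3, v = 1 ↦ 1  ≥
u = 2/3, v = 0 ↦ 1/3  <
u = 2/3, v = 1/3 ↦ 2/3  ≥
u = 2/3, v = 2/3 ↦ 1  ≥
u = 2/3, v = 1 ↦ 1  ≥
u = 1, v = 0 ↦ 0  <
u = 1, v = 1/3 ↦ 1/3  <
u = 1, v = 2/3 ↦ 2/3  ≥
u = 1, v = 1 ↦ 1  ≥
So 13 of the 16 assignments meet the threshold.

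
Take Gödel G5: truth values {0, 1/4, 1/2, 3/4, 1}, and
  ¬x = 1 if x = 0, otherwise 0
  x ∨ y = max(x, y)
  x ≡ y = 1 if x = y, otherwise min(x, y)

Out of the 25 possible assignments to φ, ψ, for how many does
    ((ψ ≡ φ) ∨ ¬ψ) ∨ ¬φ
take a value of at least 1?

value 1: 13 assignments (counts)
value 3/4: 2 assignments
value 1/2: 4 assignments
value 1/4: 6 assignments
So 13 of the 25 assignments meet the threshold.

13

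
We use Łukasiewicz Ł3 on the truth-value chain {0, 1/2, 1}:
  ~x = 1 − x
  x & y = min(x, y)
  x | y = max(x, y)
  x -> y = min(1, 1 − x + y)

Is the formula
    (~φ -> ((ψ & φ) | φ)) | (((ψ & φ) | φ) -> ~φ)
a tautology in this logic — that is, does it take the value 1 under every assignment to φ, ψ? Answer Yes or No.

Yes

φ = 0, ψ = 0 ↦ 1
φ = 0, ψ = 1/2 ↦ 1
φ = 0, ψ = 1 ↦ 1
φ = 1/2, ψ = 0 ↦ 1
φ = 1/2, ψ = 1/2 ↦ 1
φ = 1/2, ψ = 1 ↦ 1
φ = 1, ψ = 0 ↦ 1
φ = 1, ψ = 1/2 ↦ 1
φ = 1, ψ = 1 ↦ 1
Every assignment gives a value ≥ 1.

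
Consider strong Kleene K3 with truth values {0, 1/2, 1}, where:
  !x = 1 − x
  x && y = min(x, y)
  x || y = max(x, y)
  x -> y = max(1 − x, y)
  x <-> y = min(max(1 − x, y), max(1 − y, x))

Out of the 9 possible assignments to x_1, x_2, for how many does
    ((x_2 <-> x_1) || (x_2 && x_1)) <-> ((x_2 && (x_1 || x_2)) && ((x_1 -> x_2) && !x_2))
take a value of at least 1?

x_1 = 0, x_2 = 0 ↦ 0  <
x_1 = 0, x_2 = 1/2 ↦ 1/2  <
x_1 = 0, x_2 = 1 ↦ 1  ≥
x_1 = 1/2, x_2 = 0 ↦ 1/2  <
x_1 = 1/2, x_2 = 1/2 ↦ 1/2  <
x_1 = 1/2, x_2 = 1 ↦ 1/2  <
x_1 = 1, x_2 = 0 ↦ 1  ≥
x_1 = 1, x_2 = 1/2 ↦ 1/2  <
x_1 = 1, x_2 = 1 ↦ 0  <
So 2 of the 9 assignments meet the threshold.

2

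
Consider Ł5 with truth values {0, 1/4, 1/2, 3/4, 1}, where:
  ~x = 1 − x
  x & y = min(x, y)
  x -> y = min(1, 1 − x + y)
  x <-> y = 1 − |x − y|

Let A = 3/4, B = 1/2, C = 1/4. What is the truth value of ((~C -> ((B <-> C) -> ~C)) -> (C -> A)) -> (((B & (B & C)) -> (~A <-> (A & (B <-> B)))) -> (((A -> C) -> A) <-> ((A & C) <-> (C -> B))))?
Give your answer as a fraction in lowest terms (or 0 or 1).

~C = ~1/4 = 3/4
B <-> C = 1/2 <-> 1/4 = 3/4
~C = ~1/4 = 3/4
(B <-> C) -> ~C = 3/4 -> 3/4 = 1
~C -> ((B <-> C) -> ~C) = 3/4 -> 1 = 1
C -> A = 1/4 -> 3/4 = 1
(~C -> ((B <-> C) -> ~C)) -> (C -> A) = 1 -> 1 = 1
B & C = 1/2 & 1/4 = 1/4
B & (B & C) = 1/2 & 1/4 = 1/4
~A = ~3/4 = 1/4
B <-> B = 1/2 <-> 1/2 = 1
A & (B <-> B) = 3/4 & 1 = 3/4
~A <-> (A & (B <-> B)) = 1/4 <-> 3/4 = 1/2
(B & (B & C)) -> (~A <-> (A & (B <-> B))) = 1/4 -> 1/2 = 1
A -> C = 3/4 -> 1/4 = 1/2
(A -> C) -> A = 1/2 -> 3/4 = 1
A & C = 3/4 & 1/4 = 1/4
C -> B = 1/4 -> 1/2 = 1
(A & C) <-> (C -> B) = 1/4 <-> 1 = 1/4
((A -> C) -> A) <-> ((A & C) <-> (C -> B)) = 1 <-> 1/4 = 1/4
((B & (B & C)) -> (~A <-> (A & (B <-> B)))) -> (((A -> C) -> A) <-> ((A & C) <-> (C -> B))) = 1 -> 1/4 = 1/4
((~C -> ((B <-> C) -> ~C)) -> (C -> A)) -> (((B & (B & C)) -> (~A <-> (A & (B <-> B)))) -> (((A -> C) -> A) <-> ((A & C) <-> (C -> B)))) = 1 -> 1/4 = 1/4

1/4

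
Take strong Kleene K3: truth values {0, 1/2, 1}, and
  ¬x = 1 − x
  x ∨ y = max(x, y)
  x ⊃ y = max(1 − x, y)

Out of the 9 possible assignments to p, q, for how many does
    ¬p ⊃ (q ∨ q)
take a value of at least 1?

p = 0, q = 0 ↦ 0  <
p = 0, q = 1/2 ↦ 1/2  <
p = 0, q = 1 ↦ 1  ≥
p = 1/2, q = 0 ↦ 1/2  <
p = 1/2, q = 1/2 ↦ 1/2  <
p = 1/2, q = 1 ↦ 1  ≥
p = 1, q = 0 ↦ 1  ≥
p = 1, q = 1/2 ↦ 1  ≥
p = 1, q = 1 ↦ 1  ≥
So 5 of the 9 assignments meet the threshold.

5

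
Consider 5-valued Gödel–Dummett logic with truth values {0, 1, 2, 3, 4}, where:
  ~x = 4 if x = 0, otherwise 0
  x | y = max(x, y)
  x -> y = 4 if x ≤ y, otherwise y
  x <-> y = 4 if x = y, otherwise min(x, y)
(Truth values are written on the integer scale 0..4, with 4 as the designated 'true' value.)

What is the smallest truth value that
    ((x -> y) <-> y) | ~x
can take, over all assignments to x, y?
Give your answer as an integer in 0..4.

Take x = 1, y = 1:
x -> y = 1 -> 1 = 4
(x -> y) <-> y = 4 <-> 1 = 1
~x = ~1 = 0
((x -> y) <-> y) | ~x = 1 | 0 = 1
No assignment yields a value below 1, so this is the minimum.

1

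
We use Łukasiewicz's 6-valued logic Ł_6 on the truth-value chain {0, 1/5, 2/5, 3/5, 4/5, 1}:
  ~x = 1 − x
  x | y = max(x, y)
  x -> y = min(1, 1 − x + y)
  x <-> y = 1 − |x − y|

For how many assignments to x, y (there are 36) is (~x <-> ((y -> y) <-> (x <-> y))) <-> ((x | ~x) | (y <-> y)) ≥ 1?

8

value 1: 8 assignments (counts)
value 4/5: 10 assignments
value 3/5: 7 assignments
value 2/5: 6 assignments
value 1/5: 3 assignments
value 0: 2 assignments
So 8 of the 36 assignments meet the threshold.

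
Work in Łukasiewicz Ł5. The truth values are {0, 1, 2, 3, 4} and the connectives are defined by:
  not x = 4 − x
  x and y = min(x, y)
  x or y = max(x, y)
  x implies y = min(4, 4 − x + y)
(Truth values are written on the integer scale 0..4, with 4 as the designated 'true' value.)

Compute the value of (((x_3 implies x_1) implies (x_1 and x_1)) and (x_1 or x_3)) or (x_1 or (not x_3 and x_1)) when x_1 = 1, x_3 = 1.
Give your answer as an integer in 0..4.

x_3 implies x_1 = 1 implies 1 = 4
x_1 and x_1 = 1 and 1 = 1
(x_3 implies x_1) implies (x_1 and x_1) = 4 implies 1 = 1
x_1 or x_3 = 1 or 1 = 1
((x_3 implies x_1) implies (x_1 and x_1)) and (x_1 or x_3) = 1 and 1 = 1
not x_3 = not 1 = 3
not x_3 and x_1 = 3 and 1 = 1
x_1 or (not x_3 and x_1) = 1 or 1 = 1
(((x_3 implies x_1) implies (x_1 and x_1)) and (x_1 or x_3)) or (x_1 or (not x_3 and x_1)) = 1 or 1 = 1

1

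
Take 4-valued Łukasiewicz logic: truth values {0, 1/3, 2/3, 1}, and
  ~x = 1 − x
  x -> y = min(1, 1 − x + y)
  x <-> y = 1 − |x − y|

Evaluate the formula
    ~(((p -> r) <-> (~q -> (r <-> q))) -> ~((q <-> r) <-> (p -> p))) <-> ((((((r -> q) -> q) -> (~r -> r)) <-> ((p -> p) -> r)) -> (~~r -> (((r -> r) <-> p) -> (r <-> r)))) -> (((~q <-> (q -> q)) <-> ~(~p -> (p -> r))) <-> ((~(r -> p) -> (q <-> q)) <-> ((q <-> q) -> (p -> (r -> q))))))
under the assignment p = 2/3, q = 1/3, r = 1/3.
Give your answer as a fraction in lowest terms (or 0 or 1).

2/3

p -> r = 2/3 -> 1/3 = 2/3
~q = ~1/3 = 2/3
r <-> q = 1/3 <-> 1/3 = 1
~q -> (r <-> q) = 2/3 -> 1 = 1
(p -> r) <-> (~q -> (r <-> q)) = 2/3 <-> 1 = 2/3
q <-> r = 1/3 <-> 1/3 = 1
p -> p = 2/3 -> 2/3 = 1
(q <-> r) <-> (p -> p) = 1 <-> 1 = 1
~((q <-> r) <-> (p -> p)) = ~1 = 0
((p -> r) <-> (~q -> (r <-> q))) -> ~((q <-> r) <-> (p -> p)) = 2/3 -> 0 = 1/3
~(((p -> r) <-> (~q -> (r <-> q))) -> ~((q <-> r) <-> (p -> p))) = ~1/3 = 2/3
r -> q = 1/3 -> 1/3 = 1
(r -> q) -> q = 1 -> 1/3 = 1/3
~r = ~1/3 = 2/3
~r -> r = 2/3 -> 1/3 = 2/3
((r -> q) -> q) -> (~r -> r) = 1/3 -> 2/3 = 1
p -> p = 2/3 -> 2/3 = 1
(p -> p) -> r = 1 -> 1/3 = 1/3
(((r -> q) -> q) -> (~r -> r)) <-> ((p -> p) -> r) = 1 <-> 1/3 = 1/3
~r = ~1/3 = 2/3
~~r = ~2/3 = 1/3
r -> r = 1/3 -> 1/3 = 1
(r -> r) <-> p = 1 <-> 2/3 = 2/3
r <-> r = 1/3 <-> 1/3 = 1
((r -> r) <-> p) -> (r <-> r) = 2/3 -> 1 = 1
~~r -> (((r -> r) <-> p) -> (r <-> r)) = 1/3 -> 1 = 1
((((r -> q) -> q) -> (~r -> r)) <-> ((p -> p) -> r)) -> (~~r -> (((r -> r) <-> p) -> (r <-> r))) = 1/3 -> 1 = 1
~q = ~1/3 = 2/3
q -> q = 1/3 -> 1/3 = 1
~q <-> (q -> q) = 2/3 <-> 1 = 2/3
~p = ~2/3 = 1/3
p -> r = 2/3 -> 1/3 = 2/3
~p -> (p -> r) = 1/3 -> 2/3 = 1
~(~p -> (p -> r)) = ~1 = 0
(~q <-> (q -> q)) <-> ~(~p -> (p -> r)) = 2/3 <-> 0 = 1/3
r -> p = 1/3 -> 2/3 = 1
~(r -> p) = ~1 = 0
q <-> q = 1/3 <-> 1/3 = 1
~(r -> p) -> (q <-> q) = 0 -> 1 = 1
q <-> q = 1/3 <-> 1/3 = 1
r -> q = 1/3 -> 1/3 = 1
p -> (r -> q) = 2/3 -> 1 = 1
(q <-> q) -> (p -> (r -> q)) = 1 -> 1 = 1
(~(r -> p) -> (q <-> q)) <-> ((q <-> q) -> (p -> (r -> q))) = 1 <-> 1 = 1
((~q <-> (q -> q)) <-> ~(~p -> (p -> r))) <-> ((~(r -> p) -> (q <-> q)) <-> ((q <-> q) -> (p -> (r -> q)))) = 1/3 <-> 1 = 1/3
(((((r -> q) -> q) -> (~r -> r)) <-> ((p -> p) -> r)) -> (~~r -> (((r -> r) <-> p) -> (r <-> r)))) -> (((~q <-> (q -> q)) <-> ~(~p -> (p -> r))) <-> ((~(r -> p) -> (q <-> q)) <-> ((q <-> q) -> (p -> (r -> q))))) = 1 -> 1/3 = 1/3
~(((p -> r) <-> (~q -> (r <-> q))) -> ~((q <-> r) <-> (p -> p))) <-> ((((((r -> q) -> q) -> (~r -> r)) <-> ((p -> p) -> r)) -> (~~r -> (((r -> r) <-> p) -> (r <-> r)))) -> (((~q <-> (q -> q)) <-> ~(~p -> (p -> r))) <-> ((~(r -> p) -> (q <-> q)) <-> ((q <-> q) -> (p -> (r -> q)))))) = 2/3 <-> 1/3 = 2/3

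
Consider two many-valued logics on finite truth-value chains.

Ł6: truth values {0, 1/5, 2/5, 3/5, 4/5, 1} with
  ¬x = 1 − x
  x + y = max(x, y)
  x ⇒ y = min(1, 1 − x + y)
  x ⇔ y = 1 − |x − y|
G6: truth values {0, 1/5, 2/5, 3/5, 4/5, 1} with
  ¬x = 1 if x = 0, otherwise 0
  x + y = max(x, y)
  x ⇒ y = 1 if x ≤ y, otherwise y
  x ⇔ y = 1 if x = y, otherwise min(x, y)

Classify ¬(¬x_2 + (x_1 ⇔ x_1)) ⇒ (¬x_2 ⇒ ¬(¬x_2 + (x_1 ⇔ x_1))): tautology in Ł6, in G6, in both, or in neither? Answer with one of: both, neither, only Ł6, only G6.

In Ł6: every assignment gives 1 — tautology.
In G6: every assignment gives 1 — tautology.

both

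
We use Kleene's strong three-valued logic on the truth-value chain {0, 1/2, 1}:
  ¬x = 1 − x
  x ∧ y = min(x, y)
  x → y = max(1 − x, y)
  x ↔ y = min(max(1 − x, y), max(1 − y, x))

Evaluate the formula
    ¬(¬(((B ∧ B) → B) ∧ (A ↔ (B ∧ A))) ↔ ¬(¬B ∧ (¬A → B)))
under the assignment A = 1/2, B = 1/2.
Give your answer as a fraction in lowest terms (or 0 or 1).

1/2

B ∧ B = 1/2 ∧ 1/2 = 1/2
(B ∧ B) → B = 1/2 → 1/2 = 1/2
B ∧ A = 1/2 ∧ 1/2 = 1/2
A ↔ (B ∧ A) = 1/2 ↔ 1/2 = 1/2
((B ∧ B) → B) ∧ (A ↔ (B ∧ A)) = 1/2 ∧ 1/2 = 1/2
¬(((B ∧ B) → B) ∧ (A ↔ (B ∧ A))) = ¬1/2 = 1/2
¬B = ¬1/2 = 1/2
¬A = ¬1/2 = 1/2
¬A → B = 1/2 → 1/2 = 1/2
¬B ∧ (¬A → B) = 1/2 ∧ 1/2 = 1/2
¬(¬B ∧ (¬A → B)) = ¬1/2 = 1/2
¬(((B ∧ B) → B) ∧ (A ↔ (B ∧ A))) ↔ ¬(¬B ∧ (¬A → B)) = 1/2 ↔ 1/2 = 1/2
¬(¬(((B ∧ B) → B) ∧ (A ↔ (B ∧ A))) ↔ ¬(¬B ∧ (¬A → B))) = ¬1/2 = 1/2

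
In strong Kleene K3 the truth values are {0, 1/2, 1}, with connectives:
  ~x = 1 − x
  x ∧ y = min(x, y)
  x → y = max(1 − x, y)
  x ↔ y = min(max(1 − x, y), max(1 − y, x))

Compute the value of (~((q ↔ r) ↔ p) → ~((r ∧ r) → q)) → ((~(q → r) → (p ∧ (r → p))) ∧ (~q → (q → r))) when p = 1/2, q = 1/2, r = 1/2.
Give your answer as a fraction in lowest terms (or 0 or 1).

q ↔ r = 1/2 ↔ 1/2 = 1/2
(q ↔ r) ↔ p = 1/2 ↔ 1/2 = 1/2
~((q ↔ r) ↔ p) = ~1/2 = 1/2
r ∧ r = 1/2 ∧ 1/2 = 1/2
(r ∧ r) → q = 1/2 → 1/2 = 1/2
~((r ∧ r) → q) = ~1/2 = 1/2
~((q ↔ r) ↔ p) → ~((r ∧ r) → q) = 1/2 → 1/2 = 1/2
q → r = 1/2 → 1/2 = 1/2
~(q → r) = ~1/2 = 1/2
r → p = 1/2 → 1/2 = 1/2
p ∧ (r → p) = 1/2 ∧ 1/2 = 1/2
~(q → r) → (p ∧ (r → p)) = 1/2 → 1/2 = 1/2
~q = ~1/2 = 1/2
q → r = 1/2 → 1/2 = 1/2
~q → (q → r) = 1/2 → 1/2 = 1/2
(~(q → r) → (p ∧ (r → p))) ∧ (~q → (q → r)) = 1/2 ∧ 1/2 = 1/2
(~((q ↔ r) ↔ p) → ~((r ∧ r) → q)) → ((~(q → r) → (p ∧ (r → p))) ∧ (~q → (q → r))) = 1/2 → 1/2 = 1/2

1/2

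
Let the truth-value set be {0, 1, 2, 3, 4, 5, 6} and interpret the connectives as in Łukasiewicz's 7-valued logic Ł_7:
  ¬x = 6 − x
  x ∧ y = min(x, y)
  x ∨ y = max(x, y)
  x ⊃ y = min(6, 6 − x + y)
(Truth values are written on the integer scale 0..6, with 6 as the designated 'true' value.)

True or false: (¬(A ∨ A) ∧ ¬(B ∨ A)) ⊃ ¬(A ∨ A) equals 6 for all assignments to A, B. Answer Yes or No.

At A = 5, B = 1, for instance:
A ∨ A = 5 ∨ 5 = 5
¬(A ∨ A) = ¬5 = 1
B ∨ A = 1 ∨ 5 = 5
¬(B ∨ A) = ¬5 = 1
¬(A ∨ A) ∧ ¬(B ∨ A) = 1 ∧ 1 = 1
(¬(A ∨ A) ∧ ¬(B ∨ A)) ⊃ ¬(A ∨ A) = 1 ⊃ 1 = 6
and checking the remaining 48 assignments likewise gives ≥ 6 in every case.

Yes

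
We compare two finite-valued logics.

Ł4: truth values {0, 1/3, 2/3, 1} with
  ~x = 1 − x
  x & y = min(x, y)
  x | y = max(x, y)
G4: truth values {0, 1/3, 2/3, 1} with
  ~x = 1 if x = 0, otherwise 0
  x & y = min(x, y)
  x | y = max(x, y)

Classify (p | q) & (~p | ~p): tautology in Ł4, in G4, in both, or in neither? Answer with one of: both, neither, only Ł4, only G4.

neither

In Ł4: at p = 0, q = 0 the value is 0 — not a tautology.
In G4: at p = 0, q = 0 the value is 0 — not a tautology.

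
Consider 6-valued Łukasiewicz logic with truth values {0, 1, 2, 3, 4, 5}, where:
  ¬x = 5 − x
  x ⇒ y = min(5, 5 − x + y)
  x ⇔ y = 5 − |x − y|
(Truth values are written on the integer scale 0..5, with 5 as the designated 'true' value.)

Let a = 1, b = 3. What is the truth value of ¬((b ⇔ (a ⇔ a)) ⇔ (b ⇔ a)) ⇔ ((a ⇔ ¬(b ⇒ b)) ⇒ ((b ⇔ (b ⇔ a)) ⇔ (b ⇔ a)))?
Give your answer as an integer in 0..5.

a ⇔ a = 1 ⇔ 1 = 5
b ⇔ (a ⇔ a) = 3 ⇔ 5 = 3
b ⇔ a = 3 ⇔ 1 = 3
(b ⇔ (a ⇔ a)) ⇔ (b ⇔ a) = 3 ⇔ 3 = 5
¬((b ⇔ (a ⇔ a)) ⇔ (b ⇔ a)) = ¬5 = 0
b ⇒ b = 3 ⇒ 3 = 5
¬(b ⇒ b) = ¬5 = 0
a ⇔ ¬(b ⇒ b) = 1 ⇔ 0 = 4
b ⇔ a = 3 ⇔ 1 = 3
b ⇔ (b ⇔ a) = 3 ⇔ 3 = 5
b ⇔ a = 3 ⇔ 1 = 3
(b ⇔ (b ⇔ a)) ⇔ (b ⇔ a) = 5 ⇔ 3 = 3
(a ⇔ ¬(b ⇒ b)) ⇒ ((b ⇔ (b ⇔ a)) ⇔ (b ⇔ a)) = 4 ⇒ 3 = 4
¬((b ⇔ (a ⇔ a)) ⇔ (b ⇔ a)) ⇔ ((a ⇔ ¬(b ⇒ b)) ⇒ ((b ⇔ (b ⇔ a)) ⇔ (b ⇔ a))) = 0 ⇔ 4 = 1

1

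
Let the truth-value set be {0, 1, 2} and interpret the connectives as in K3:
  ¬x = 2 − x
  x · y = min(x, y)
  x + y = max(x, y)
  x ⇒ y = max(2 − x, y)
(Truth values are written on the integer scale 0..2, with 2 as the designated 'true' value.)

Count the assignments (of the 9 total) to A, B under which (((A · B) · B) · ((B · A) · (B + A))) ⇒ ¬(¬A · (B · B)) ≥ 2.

7

A = 0, B = 0 ↦ 2  ≥
A = 0, B = 1 ↦ 2  ≥
A = 0, B = 2 ↦ 2  ≥
A = 1, B = 0 ↦ 2  ≥
A = 1, B = 1 ↦ 1  <
A = 1, B = 2 ↦ 1  <
A = 2, B = 0 ↦ 2  ≥
A = 2, B = 1 ↦ 2  ≥
A = 2, B = 2 ↦ 2  ≥
So 7 of the 9 assignments meet the threshold.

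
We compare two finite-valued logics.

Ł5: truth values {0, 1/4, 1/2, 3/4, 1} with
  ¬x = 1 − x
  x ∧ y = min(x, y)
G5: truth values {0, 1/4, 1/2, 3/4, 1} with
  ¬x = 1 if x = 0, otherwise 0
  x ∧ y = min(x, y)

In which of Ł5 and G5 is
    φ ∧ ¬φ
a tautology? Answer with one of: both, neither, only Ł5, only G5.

neither

In Ł5: at φ = 0 the value is 0 — not a tautology.
In G5: at φ = 0 the value is 0 — not a tautology.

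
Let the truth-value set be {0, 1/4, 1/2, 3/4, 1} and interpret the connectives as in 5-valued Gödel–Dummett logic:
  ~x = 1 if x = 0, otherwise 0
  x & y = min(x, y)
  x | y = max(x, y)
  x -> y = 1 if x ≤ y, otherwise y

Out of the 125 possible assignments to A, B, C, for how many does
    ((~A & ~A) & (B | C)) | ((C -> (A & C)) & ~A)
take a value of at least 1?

value 1: 13 assignments (counts)
value 3/4: 6 assignments
value 1/2: 4 assignments
value 1/4: 2 assignments
value 0: 100 assignments
So 13 of the 125 assignments meet the threshold.

13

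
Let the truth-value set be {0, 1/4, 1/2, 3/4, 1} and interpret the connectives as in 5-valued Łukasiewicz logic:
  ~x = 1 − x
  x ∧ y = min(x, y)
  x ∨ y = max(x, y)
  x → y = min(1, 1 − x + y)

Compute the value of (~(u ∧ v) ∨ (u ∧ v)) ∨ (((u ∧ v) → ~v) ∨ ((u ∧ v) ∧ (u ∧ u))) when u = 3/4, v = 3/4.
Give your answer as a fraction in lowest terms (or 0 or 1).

u ∧ v = 3/4 ∧ 3/4 = 3/4
~(u ∧ v) = ~3/4 = 1/4
u ∧ v = 3/4 ∧ 3/4 = 3/4
~(u ∧ v) ∨ (u ∧ v) = 1/4 ∨ 3/4 = 3/4
u ∧ v = 3/4 ∧ 3/4 = 3/4
~v = ~3/4 = 1/4
(u ∧ v) → ~v = 3/4 → 1/4 = 1/2
u ∧ v = 3/4 ∧ 3/4 = 3/4
u ∧ u = 3/4 ∧ 3/4 = 3/4
(u ∧ v) ∧ (u ∧ u) = 3/4 ∧ 3/4 = 3/4
((u ∧ v) → ~v) ∨ ((u ∧ v) ∧ (u ∧ u)) = 1/2 ∨ 3/4 = 3/4
(~(u ∧ v) ∨ (u ∧ v)) ∨ (((u ∧ v) → ~v) ∨ ((u ∧ v) ∧ (u ∧ u))) = 3/4 ∨ 3/4 = 3/4

3/4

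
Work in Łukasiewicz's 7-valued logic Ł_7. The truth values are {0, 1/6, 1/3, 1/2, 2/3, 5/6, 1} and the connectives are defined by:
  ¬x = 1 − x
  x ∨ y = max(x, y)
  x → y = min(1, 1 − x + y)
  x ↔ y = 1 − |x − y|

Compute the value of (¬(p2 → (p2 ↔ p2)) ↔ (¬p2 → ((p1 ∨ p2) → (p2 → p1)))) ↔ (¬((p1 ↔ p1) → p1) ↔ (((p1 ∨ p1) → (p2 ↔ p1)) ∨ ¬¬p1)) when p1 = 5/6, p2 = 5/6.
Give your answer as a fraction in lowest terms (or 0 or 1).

5/6

p2 ↔ p2 = 5/6 ↔ 5/6 = 1
p2 → (p2 ↔ p2) = 5/6 → 1 = 1
¬(p2 → (p2 ↔ p2)) = ¬1 = 0
¬p2 = ¬5/6 = 1/6
p1 ∨ p2 = 5/6 ∨ 5/6 = 5/6
p2 → p1 = 5/6 → 5/6 = 1
(p1 ∨ p2) → (p2 → p1) = 5/6 → 1 = 1
¬p2 → ((p1 ∨ p2) → (p2 → p1)) = 1/6 → 1 = 1
¬(p2 → (p2 ↔ p2)) ↔ (¬p2 → ((p1 ∨ p2) → (p2 → p1))) = 0 ↔ 1 = 0
p1 ↔ p1 = 5/6 ↔ 5/6 = 1
(p1 ↔ p1) → p1 = 1 → 5/6 = 5/6
¬((p1 ↔ p1) → p1) = ¬5/6 = 1/6
p1 ∨ p1 = 5/6 ∨ 5/6 = 5/6
p2 ↔ p1 = 5/6 ↔ 5/6 = 1
(p1 ∨ p1) → (p2 ↔ p1) = 5/6 → 1 = 1
¬p1 = ¬5/6 = 1/6
¬¬p1 = ¬1/6 = 5/6
((p1 ∨ p1) → (p2 ↔ p1)) ∨ ¬¬p1 = 1 ∨ 5/6 = 1
¬((p1 ↔ p1) → p1) ↔ (((p1 ∨ p1) → (p2 ↔ p1)) ∨ ¬¬p1) = 1/6 ↔ 1 = 1/6
(¬(p2 → (p2 ↔ p2)) ↔ (¬p2 → ((p1 ∨ p2) → (p2 → p1)))) ↔ (¬((p1 ↔ p1) → p1) ↔ (((p1 ∨ p1) → (p2 ↔ p1)) ∨ ¬¬p1)) = 0 ↔ 1/6 = 5/6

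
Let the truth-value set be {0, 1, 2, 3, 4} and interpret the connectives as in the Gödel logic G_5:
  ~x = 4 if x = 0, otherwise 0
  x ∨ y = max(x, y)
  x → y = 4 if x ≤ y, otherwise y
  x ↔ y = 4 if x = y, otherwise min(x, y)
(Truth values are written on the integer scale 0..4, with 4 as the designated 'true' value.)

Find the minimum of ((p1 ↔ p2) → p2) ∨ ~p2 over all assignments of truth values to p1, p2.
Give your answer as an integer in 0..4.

Take p1 = 1, p2 = 1:
p1 ↔ p2 = 1 ↔ 1 = 4
(p1 ↔ p2) → p2 = 4 → 1 = 1
~p2 = ~1 = 0
((p1 ↔ p2) → p2) ∨ ~p2 = 1 ∨ 0 = 1
No assignment yields a value below 1, so this is the minimum.

1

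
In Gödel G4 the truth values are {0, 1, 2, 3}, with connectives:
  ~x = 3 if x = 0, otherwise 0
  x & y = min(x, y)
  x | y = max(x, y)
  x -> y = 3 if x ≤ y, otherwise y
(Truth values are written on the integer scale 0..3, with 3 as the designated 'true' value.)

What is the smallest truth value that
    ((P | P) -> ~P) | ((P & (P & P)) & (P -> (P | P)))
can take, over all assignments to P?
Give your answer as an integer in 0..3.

1

Take P = 1:
P | P = 1 | 1 = 1
~P = ~1 = 0
(P | P) -> ~P = 1 -> 0 = 0
P & P = 1 & 1 = 1
P & (P & P) = 1 & 1 = 1
P | P = 1 | 1 = 1
P -> (P | P) = 1 -> 1 = 3
(P & (P & P)) & (P -> (P | P)) = 1 & 3 = 1
((P | P) -> ~P) | ((P & (P & P)) & (P -> (P | P))) = 0 | 1 = 1
No assignment yields a value below 1, so this is the minimum.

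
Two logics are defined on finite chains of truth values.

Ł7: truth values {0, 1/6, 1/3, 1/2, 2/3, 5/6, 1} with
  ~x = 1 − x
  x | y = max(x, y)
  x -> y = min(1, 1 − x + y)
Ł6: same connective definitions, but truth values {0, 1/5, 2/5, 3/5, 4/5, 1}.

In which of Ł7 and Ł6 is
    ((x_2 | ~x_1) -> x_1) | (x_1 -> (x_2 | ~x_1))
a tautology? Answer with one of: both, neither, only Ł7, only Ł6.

In Ł7: every assignment gives 1 — tautology.
In Ł6: every assignment gives 1 — tautology.

both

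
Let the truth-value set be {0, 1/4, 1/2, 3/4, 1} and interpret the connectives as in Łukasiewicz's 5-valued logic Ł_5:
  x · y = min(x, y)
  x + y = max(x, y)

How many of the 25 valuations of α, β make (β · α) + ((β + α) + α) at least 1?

9

value 1: 9 assignments (counts)
value 3/4: 7 assignments
value 1/2: 5 assignments
value 1/4: 3 assignments
value 0: 1 assignment
So 9 of the 25 assignments meet the threshold.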